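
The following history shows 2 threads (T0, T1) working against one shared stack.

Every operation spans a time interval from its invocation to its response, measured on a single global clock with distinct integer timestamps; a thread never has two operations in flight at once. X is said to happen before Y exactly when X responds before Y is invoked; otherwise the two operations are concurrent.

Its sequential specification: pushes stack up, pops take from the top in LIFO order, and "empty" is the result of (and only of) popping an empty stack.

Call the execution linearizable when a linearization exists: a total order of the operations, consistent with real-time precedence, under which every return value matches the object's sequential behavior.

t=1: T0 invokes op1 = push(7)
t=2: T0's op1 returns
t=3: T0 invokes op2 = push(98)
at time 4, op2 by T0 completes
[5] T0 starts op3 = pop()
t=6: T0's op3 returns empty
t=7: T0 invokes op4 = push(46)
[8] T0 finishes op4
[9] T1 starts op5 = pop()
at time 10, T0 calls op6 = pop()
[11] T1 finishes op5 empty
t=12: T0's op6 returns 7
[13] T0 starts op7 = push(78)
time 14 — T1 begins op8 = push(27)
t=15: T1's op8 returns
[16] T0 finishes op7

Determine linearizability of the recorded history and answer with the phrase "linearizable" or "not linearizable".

the violation lands at event 6, op3's response at time 6: events 1..5 linearize, events 1..6 do not
a single order respects real time; the 3 completed stack operations fail replay along it
sample order op1, op2, op3 stalls at step 3 — op3 pop() → empty has no legal effect

not linearizable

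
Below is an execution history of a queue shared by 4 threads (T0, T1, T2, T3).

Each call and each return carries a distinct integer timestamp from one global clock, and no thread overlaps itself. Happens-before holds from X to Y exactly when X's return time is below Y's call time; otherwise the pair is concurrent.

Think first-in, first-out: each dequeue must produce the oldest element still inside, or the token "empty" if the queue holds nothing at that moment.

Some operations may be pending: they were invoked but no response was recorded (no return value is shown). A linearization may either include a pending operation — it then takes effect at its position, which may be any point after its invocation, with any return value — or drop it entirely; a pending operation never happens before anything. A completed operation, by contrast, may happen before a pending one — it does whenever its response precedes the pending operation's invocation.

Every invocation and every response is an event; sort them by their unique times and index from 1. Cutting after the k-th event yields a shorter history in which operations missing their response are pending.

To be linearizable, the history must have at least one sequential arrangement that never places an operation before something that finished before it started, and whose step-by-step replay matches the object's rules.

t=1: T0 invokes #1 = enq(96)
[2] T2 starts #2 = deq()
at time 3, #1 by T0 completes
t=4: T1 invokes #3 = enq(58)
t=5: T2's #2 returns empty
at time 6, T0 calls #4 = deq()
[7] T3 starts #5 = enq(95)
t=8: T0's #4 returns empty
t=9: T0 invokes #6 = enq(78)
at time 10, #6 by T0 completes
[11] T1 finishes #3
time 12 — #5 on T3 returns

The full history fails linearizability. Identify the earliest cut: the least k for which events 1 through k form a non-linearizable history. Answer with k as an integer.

8

events 1..7 are linearizable, e.g. via #2, #1:
step 1: #2 deq() → empty — queue <>
step 2: #1 enq(96) — queue <96>
include event 8 — #4 responding at 8 — and every candidate order breaks
including or dropping the 2 pending operations (#3, #5) in any combination fails
sample order #1, #2, #4 (pending dropped) stalls at step 2 — #2 deq() → empty has no legal effect
sample order #2, #1, #4 (pending dropped) stalls at step 3 — #4 deq() → empty has no legal effect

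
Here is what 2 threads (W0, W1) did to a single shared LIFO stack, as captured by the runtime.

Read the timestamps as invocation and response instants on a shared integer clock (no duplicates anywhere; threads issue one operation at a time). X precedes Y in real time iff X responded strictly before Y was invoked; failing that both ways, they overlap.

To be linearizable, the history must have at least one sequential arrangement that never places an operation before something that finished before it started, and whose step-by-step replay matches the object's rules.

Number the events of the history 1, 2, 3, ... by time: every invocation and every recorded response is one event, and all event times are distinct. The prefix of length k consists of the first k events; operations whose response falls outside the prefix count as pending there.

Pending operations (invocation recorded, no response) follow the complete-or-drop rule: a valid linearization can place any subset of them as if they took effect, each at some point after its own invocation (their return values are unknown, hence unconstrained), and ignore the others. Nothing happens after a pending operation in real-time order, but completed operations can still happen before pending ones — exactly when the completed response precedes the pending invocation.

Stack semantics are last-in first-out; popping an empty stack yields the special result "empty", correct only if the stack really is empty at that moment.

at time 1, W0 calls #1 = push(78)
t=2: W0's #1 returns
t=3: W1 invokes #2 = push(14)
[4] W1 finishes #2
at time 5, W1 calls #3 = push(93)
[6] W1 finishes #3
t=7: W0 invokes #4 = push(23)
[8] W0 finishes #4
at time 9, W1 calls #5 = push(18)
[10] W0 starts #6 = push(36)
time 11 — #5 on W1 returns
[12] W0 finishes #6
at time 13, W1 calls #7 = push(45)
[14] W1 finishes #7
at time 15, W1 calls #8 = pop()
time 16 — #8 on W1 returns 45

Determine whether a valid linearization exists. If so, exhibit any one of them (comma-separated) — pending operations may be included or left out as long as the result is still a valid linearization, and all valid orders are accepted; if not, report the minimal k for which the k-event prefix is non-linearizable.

linearizable — witness: #1, #2, #3, #4, #5, #6, #7, #8

1. #1 push(78), leaving stack <78>
2. #2 push(14), leaving stack <78,14>
3. #3 push(93), leaving stack <78,14,93>
4. #4 push(23), leaving stack <78,14,93,23>
5. #5 push(18), leaving stack <78,14,93,23,18>
6. #6 push(36), leaving stack <78,14,93,23,18,36>
7. #7 push(45), leaving stack <78,14,93,23,18,36,45>
8. #8 pop() → 45, leaving stack <78,14,93,23,18,36>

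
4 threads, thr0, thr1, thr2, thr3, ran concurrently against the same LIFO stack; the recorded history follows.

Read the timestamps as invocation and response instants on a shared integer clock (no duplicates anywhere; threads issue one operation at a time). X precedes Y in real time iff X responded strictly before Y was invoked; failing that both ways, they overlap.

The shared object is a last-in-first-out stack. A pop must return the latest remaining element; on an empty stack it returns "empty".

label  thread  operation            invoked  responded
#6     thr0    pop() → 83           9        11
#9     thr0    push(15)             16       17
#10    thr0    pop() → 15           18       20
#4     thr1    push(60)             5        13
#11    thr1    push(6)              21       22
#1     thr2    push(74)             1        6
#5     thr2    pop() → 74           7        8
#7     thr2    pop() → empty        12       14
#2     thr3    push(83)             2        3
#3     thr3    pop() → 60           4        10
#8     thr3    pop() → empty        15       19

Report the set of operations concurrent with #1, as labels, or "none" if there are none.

#1 spans [1,6]; an op avoiding the whole window 1..6 is ordered, any other is concurrent
#2 [2,3]: concurrent
#3 [4,10]: concurrent
#4 [5,13]: concurrent
#5 [7,8]: after
#6 [9,11]: after
#7 [12,14]: after
#8 [15,19]: after
#9 [16,17]: after
#10 [18,20]: after
#11 [21,22]: after

#2, #3, #4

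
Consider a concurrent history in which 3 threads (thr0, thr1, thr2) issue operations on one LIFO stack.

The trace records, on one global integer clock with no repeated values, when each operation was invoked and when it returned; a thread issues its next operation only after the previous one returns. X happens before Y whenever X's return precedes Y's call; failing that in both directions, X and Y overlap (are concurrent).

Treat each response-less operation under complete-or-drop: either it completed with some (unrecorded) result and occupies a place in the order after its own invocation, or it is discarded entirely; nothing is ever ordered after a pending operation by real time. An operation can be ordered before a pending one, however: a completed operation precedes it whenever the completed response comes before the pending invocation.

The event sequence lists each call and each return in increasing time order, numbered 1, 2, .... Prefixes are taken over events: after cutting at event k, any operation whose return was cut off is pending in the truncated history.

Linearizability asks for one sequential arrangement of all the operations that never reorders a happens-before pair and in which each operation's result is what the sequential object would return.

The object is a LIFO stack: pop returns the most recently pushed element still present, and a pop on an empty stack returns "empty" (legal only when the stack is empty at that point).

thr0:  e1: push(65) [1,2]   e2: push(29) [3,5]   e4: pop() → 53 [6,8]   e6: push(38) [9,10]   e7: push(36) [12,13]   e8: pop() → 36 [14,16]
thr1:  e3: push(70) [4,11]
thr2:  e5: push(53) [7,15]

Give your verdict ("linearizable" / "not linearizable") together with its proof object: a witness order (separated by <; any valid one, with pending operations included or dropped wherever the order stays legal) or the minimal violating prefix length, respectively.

1. e1 push(65), leaving stack <65>
2. e2 push(29), leaving stack <65,29>
3. e3 push(70), leaving stack <65,29,70>
4. e5 push(53), leaving stack <65,29,70,53>
5. e4 pop() → 53, leaving stack <65,29,70>
6. e6 push(38), leaving stack <65,29,70,38>
7. e7 push(36), leaving stack <65,29,70,38,36>
8. e8 pop() → 36, leaving stack <65,29,70,38>

linearizable — witness: e1 < e2 < e3 < e5 < e4 < e6 < e7 < e8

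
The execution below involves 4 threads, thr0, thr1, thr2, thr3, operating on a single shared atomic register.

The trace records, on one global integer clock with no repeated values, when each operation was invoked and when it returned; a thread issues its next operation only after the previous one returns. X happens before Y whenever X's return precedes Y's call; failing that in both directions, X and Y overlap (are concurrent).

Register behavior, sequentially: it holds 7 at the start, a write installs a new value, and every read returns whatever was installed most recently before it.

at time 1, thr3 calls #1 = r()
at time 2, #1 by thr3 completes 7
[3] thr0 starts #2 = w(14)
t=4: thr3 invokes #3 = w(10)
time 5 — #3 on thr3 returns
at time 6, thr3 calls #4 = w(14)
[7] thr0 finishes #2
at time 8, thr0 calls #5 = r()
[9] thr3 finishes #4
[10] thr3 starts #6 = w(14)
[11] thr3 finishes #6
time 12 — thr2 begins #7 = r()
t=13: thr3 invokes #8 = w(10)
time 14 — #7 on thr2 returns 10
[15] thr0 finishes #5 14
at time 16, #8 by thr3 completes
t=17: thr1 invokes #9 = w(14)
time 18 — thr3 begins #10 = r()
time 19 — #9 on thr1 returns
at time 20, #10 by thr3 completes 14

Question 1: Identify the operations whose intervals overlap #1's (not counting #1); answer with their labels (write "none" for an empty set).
Answer: none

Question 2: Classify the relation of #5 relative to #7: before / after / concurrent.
Answer: concurrent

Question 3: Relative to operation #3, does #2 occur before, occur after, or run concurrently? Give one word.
Answer: concurrent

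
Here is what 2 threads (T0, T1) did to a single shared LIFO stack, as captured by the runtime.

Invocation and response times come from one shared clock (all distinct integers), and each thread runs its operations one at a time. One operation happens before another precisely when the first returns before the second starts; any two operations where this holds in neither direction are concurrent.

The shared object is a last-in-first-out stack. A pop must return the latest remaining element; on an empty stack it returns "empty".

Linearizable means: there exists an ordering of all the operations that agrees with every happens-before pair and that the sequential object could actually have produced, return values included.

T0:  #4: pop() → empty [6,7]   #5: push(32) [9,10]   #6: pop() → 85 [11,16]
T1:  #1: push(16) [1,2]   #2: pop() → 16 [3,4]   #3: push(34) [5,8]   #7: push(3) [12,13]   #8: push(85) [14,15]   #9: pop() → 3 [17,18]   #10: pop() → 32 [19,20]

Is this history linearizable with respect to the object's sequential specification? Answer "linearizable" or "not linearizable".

witness order: #1, #2, #4, #3, #5, #7, #8, #6, #9, #10
step 1: #1 push(16) — stack <16>
step 2: #2 pop() → 16 — stack <>
step 3: #4 pop() → empty — stack <>
step 4: #3 push(34) — stack <34>
step 5: #5 push(32) — stack <34,32>
step 6: #7 push(3) — stack <34,32,3>
step 7: #8 push(85) — stack <34,32,3,85>
step 8: #6 pop() → 85 — stack <34,32,3>
step 9: #9 pop() → 3 — stack <34,32>
step 10: #10 pop() → 32 — stack <34>

linearizable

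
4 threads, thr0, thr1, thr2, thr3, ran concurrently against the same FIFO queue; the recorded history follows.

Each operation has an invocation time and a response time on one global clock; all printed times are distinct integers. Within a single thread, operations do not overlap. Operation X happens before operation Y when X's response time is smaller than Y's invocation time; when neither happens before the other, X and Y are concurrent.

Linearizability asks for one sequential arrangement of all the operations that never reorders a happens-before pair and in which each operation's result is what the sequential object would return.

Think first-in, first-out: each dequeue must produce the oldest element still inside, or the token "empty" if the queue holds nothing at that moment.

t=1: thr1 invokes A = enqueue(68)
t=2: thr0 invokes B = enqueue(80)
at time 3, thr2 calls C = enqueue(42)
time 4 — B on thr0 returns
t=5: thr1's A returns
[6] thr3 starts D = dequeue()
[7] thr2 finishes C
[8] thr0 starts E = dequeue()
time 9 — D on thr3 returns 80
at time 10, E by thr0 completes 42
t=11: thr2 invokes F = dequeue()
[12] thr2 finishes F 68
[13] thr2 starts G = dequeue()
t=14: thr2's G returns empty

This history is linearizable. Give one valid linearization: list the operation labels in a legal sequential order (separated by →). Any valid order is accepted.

step 1: B enqueue(80) — queue <80>
step 2: C enqueue(42) — queue <80,42>
step 3: A enqueue(68) — queue <80,42,68>
step 4: D dequeue() → 80 — queue <42,68>
step 5: E dequeue() → 42 — queue <68>
step 6: F dequeue() → 68 — queue <>
step 7: G dequeue() → empty — queue <>

B → C → A → D → E → F → G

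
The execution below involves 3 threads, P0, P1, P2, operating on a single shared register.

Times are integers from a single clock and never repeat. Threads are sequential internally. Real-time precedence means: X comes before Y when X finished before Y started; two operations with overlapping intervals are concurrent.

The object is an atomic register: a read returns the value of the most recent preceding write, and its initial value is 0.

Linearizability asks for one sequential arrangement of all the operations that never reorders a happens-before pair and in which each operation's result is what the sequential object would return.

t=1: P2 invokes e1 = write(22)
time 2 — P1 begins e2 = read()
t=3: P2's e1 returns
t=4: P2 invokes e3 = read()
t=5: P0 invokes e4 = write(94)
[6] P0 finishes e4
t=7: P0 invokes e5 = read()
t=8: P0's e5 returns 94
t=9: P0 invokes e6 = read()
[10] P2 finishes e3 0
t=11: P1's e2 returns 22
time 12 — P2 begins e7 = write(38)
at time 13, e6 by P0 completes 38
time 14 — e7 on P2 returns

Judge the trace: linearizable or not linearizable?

not linearizable

prefix check: 1..9 passes, 1..10 fails once e3's time-10 response joins
4 completed operations, 3 real-time-consistent orders — every register replay fails
including or dropping the 2 pending operations (e2, e6) in any combination fails
one such order, e1, e3, e4, e5 (pending dropped), breaks at step 2 where e3 read() → 0 is illegal
one such order, e1, e4, e3, e5 (pending dropped), breaks at step 3 where e3 read() → 0 is illegal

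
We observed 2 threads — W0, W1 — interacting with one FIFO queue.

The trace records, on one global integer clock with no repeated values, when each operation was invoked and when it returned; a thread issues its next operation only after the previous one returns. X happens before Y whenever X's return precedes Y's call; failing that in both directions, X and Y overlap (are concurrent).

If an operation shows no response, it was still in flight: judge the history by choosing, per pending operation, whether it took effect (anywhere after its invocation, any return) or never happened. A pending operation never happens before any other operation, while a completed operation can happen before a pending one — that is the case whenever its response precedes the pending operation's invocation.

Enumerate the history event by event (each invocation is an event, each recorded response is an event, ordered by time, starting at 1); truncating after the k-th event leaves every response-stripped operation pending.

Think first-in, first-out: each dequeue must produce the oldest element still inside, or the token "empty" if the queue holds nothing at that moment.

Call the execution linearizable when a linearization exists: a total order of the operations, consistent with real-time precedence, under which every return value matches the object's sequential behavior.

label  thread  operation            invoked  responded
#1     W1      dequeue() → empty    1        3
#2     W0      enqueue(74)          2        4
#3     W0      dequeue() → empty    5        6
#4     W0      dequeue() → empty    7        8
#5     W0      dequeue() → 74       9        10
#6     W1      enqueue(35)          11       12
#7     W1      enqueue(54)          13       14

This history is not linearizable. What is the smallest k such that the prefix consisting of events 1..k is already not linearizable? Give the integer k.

6

a valid linearization of events 1..5 exists, for instance #1, #2:
step 1: #1 dequeue() → empty — queue <>
step 2: #2 enqueue(74) — queue <74>
once event 6 joins (#3's response, time 6), exhaustive search finds no witness
for example #1, #2, #3 fails at step 3: #3 dequeue() → empty is not legal there
for example #2, #1, #3 fails at step 2: #1 dequeue() → empty is not legal there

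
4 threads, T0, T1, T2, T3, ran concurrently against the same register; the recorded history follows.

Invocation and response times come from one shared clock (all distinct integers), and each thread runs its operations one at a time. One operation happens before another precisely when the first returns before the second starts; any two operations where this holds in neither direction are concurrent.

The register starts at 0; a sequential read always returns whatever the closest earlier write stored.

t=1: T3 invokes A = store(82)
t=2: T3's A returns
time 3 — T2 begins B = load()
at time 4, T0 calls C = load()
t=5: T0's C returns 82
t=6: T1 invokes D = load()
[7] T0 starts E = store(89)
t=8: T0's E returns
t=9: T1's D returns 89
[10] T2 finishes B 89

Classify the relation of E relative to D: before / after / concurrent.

concurrent

E spans [7,8], D spans [6,9]
the intervals overlap in both directions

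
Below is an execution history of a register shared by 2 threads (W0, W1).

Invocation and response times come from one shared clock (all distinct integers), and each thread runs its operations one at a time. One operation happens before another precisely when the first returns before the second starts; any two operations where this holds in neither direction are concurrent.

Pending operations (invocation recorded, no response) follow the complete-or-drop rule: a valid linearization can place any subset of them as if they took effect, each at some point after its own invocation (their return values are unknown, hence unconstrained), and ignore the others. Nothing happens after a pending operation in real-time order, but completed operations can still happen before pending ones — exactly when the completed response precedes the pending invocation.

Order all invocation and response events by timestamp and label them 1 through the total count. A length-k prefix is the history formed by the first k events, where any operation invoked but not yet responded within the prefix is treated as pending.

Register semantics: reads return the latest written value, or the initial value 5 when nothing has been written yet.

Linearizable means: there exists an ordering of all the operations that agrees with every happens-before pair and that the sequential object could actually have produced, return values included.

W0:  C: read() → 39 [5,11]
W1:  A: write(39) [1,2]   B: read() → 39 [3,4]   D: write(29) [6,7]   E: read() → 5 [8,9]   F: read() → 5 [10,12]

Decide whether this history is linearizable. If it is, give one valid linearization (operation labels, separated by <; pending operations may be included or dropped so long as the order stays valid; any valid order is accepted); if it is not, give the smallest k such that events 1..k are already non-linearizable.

prefix check: 1..8 passes, 1..9 fails once E's time-9 response joins
exhaustive check: the 4 completed register ops admit one real-time order; illegal
completion choices over the 1 pending operation (C) were checked; none helps
sample order A, B, D, E (pending dropped) stalls at step 4 — E read() → 5 has no legal effect

not linearizable — minimal violating prefix: 9 events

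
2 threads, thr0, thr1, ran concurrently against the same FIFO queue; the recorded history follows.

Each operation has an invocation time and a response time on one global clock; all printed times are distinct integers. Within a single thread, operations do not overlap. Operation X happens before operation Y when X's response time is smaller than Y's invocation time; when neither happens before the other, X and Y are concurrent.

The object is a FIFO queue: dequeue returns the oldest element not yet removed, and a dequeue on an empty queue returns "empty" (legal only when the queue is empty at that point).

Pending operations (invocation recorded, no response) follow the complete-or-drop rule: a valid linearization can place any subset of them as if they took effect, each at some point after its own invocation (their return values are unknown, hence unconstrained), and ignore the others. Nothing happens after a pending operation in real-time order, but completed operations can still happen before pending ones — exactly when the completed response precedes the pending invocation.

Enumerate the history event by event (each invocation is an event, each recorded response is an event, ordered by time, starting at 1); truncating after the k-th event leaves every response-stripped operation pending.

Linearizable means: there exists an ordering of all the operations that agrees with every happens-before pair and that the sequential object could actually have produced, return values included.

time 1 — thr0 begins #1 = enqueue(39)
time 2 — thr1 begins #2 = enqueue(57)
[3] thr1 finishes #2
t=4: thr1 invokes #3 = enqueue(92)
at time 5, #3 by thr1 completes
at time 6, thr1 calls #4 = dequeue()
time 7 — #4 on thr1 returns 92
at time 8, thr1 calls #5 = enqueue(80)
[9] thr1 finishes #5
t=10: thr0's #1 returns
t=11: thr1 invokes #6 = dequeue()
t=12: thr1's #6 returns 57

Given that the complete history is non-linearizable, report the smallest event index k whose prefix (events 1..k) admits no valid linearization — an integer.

7

one valid order for events 1..6 is #1, #2, #3:
1. #1 enqueue(39) (pending, included), leaving queue <39>
2. #2 enqueue(57), leaving queue <39,57>
3. #3 enqueue(92), leaving queue <39,57,92>
include event 7 — #4 responding at 7 — and every candidate order breaks
every completion of the 1 pending operation (#1) was checked; none linearizes
take #2, #3, #4 (pending dropped): step 3 already fails, because #4 dequeue() → 92 cannot occur there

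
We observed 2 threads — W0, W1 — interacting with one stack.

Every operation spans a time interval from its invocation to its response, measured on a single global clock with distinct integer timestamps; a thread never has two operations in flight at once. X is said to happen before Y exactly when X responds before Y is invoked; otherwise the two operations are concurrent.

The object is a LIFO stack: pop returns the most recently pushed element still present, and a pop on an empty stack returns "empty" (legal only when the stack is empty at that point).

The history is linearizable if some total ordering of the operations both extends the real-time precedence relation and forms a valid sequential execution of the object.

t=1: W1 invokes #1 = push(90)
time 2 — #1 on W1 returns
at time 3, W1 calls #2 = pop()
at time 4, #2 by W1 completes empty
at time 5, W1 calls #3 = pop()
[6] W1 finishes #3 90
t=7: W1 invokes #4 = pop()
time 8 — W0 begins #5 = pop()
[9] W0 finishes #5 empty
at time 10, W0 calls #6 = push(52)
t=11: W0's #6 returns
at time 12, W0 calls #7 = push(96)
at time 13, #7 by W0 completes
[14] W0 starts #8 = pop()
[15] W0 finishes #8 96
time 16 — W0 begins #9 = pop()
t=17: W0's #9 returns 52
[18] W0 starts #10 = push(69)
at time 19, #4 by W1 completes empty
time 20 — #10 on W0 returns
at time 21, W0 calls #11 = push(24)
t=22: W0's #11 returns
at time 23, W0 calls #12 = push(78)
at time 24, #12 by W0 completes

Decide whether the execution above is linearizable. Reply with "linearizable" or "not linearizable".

prefix check: 1..3 passes, 1..4 fails once #2's time-4 response joins
the completed operations (2 total) allow one real-time order; the stack replay rejects it
take #1, #2: step 2 already fails, because #2 pop() → empty cannot occur there

not linearizable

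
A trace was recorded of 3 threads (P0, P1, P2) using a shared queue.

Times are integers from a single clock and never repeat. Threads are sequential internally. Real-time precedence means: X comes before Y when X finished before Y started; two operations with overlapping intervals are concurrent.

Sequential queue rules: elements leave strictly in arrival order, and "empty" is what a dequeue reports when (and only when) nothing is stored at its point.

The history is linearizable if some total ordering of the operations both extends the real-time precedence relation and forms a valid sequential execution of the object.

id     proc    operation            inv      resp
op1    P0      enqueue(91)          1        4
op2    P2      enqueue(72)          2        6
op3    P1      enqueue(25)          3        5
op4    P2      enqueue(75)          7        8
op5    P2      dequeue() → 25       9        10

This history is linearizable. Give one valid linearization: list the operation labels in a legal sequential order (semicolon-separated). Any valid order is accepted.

op3; op1; op2; op4; op5

after step 1 (op3 enqueue(25)): queue <25>
after step 2 (op1 enqueue(91)): queue <25,91>
after step 3 (op2 enqueue(72)): queue <25,91,72>
after step 4 (op4 enqueue(75)): queue <25,91,72,75>
after step 5 (op5 dequeue() → 25): queue <91,72,75>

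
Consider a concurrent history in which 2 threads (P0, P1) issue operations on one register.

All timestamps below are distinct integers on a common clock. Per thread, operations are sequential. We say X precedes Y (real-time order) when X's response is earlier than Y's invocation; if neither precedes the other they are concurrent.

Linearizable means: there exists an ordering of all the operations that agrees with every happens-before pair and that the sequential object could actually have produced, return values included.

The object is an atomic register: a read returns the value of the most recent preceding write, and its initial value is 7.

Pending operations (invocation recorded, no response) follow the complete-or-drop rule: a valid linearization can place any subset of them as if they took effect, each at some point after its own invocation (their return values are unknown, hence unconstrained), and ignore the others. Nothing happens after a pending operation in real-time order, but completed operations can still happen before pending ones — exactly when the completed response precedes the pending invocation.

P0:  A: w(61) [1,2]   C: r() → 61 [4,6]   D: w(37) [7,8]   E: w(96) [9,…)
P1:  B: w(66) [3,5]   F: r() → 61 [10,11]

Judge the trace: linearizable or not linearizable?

through event 10 a valid linearization exists; event 11 (F responding at time 11) ends that
no legal order exists: 2 real-time-consistent candidates over 5 completed register operations, all rejected
every completion of the 1 pending operation (E) was checked; none linearizes
sample order A, B, C, D, F (pending dropped) stalls at step 3 — C r() → 61 has no legal effect
sample order A, C, B, D, F (pending dropped) stalls at step 5 — F r() → 61 has no legal effect

not linearizable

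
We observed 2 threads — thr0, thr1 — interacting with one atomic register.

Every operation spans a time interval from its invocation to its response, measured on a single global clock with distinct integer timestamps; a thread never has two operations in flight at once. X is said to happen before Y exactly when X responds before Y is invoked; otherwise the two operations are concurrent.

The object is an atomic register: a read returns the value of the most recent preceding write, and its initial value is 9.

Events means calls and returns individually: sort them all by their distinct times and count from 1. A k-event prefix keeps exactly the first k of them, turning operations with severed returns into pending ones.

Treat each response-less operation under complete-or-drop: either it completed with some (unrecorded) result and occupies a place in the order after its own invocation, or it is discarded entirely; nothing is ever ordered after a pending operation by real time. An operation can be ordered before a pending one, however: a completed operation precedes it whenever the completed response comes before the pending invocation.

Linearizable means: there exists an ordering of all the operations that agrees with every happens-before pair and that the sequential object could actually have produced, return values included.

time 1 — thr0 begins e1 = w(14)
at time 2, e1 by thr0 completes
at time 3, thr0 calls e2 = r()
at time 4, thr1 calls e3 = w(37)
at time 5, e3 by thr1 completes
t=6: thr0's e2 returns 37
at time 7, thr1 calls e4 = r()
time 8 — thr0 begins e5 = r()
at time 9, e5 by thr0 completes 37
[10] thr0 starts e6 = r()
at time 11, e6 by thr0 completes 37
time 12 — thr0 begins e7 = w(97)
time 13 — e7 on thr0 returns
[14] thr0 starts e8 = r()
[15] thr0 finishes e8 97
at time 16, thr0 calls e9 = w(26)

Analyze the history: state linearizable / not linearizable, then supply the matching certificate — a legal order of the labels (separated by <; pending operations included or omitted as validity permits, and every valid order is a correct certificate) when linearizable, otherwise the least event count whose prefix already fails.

linearizable — witness: e1 < e3 < e2 < e4 < e5 < e6 < e7 < e8

1. e1 w(14), leaving value 14
2. e3 w(37), leaving value 37
3. e2 r() → 37, leaving value 37
4. e4 r() (pending, included), leaving value 37
5. e5 r() → 37, leaving value 37
6. e6 r() → 37, leaving value 37
7. e7 w(97), leaving value 97
8. e8 r() → 97, leaving value 97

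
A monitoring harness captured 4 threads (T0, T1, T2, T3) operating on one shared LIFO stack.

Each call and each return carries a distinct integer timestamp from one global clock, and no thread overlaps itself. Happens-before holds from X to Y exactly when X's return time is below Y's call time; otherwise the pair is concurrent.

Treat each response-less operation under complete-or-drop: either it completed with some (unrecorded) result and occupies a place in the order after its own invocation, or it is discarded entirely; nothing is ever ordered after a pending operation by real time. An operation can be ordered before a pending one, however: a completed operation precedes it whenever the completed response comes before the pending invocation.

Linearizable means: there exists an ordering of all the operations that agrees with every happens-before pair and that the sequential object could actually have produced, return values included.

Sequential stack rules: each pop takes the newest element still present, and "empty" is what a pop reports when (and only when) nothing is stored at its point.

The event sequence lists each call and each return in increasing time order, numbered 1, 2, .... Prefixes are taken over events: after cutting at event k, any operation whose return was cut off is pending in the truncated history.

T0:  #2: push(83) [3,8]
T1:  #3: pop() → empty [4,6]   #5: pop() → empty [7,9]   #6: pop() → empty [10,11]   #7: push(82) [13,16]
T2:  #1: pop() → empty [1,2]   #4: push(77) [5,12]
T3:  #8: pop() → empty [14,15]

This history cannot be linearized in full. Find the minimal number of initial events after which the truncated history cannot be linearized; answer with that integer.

events 1..10 are still linearizable — one witness is #1, #3, #5, #2:
1. #1 pop() → empty, leaving stack <>
2. #3 pop() → empty, leaving stack <>
3. #5 pop() → empty, leaving stack <>
4. #2 push(83), leaving stack <83>
once event 11 joins (#6's response, time 11), exhaustive search finds no witness
no escape via the 1 pending operation (#4): every completion choice fails
e.g. #1, #2, #3, #5, #6 (pending dropped): illegal at step 3, since #3 pop() → empty cannot apply there
e.g. #1, #3, #2, #5, #6 (pending dropped): illegal at step 4, since #5 pop() → empty cannot apply there

11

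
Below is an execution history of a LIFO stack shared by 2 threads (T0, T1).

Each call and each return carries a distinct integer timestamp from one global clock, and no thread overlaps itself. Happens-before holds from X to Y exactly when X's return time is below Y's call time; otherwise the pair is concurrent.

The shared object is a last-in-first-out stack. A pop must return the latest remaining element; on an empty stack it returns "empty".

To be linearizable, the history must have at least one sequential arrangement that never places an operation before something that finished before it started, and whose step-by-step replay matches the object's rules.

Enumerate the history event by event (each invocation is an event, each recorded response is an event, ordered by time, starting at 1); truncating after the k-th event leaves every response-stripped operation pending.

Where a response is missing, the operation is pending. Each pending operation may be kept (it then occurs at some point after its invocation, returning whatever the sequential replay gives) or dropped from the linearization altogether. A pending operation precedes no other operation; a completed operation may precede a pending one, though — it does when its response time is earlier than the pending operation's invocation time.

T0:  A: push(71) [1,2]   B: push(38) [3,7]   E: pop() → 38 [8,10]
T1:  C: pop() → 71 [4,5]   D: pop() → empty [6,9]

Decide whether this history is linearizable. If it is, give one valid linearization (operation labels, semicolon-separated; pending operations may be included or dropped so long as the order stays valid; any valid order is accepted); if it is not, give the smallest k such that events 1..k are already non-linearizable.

linearizable — witness: A; C; B; E; D

after step 1 (A push(71)): stack <71>
after step 2 (C pop() → 71): stack <>
after step 3 (B push(38)): stack <38>
after step 4 (E pop() → 38): stack <>
after step 5 (D pop() → empty): stack <>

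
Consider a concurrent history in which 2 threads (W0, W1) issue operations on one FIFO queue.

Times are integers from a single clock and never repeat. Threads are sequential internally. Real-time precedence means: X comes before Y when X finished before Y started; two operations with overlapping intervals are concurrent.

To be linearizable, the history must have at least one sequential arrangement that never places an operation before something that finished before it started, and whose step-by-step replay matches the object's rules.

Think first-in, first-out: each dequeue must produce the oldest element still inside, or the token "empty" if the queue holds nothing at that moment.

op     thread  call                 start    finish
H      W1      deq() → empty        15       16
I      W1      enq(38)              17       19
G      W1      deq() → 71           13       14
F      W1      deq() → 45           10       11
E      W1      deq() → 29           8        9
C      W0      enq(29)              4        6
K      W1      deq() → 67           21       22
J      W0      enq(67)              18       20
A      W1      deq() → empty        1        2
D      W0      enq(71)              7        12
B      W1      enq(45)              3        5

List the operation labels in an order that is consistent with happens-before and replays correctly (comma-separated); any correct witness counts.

A, C, B, D, E, F, G, H, J, I, K

after step 1 (A deq() → empty): queue <>
after step 2 (C enq(29)): queue <29>
after step 3 (B enq(45)): queue <29,45>
after step 4 (D enq(71)): queue <29,45,71>
after step 5 (E deq() → 29): queue <45,71>
after step 6 (F deq() → 45): queue <71>
after step 7 (G deq() → 71): queue <>
after step 8 (H deq() → empty): queue <>
after step 9 (J enq(67)): queue <67>
after step 10 (I enq(38)): queue <67,38>
after step 11 (K deq() → 67): queue <38>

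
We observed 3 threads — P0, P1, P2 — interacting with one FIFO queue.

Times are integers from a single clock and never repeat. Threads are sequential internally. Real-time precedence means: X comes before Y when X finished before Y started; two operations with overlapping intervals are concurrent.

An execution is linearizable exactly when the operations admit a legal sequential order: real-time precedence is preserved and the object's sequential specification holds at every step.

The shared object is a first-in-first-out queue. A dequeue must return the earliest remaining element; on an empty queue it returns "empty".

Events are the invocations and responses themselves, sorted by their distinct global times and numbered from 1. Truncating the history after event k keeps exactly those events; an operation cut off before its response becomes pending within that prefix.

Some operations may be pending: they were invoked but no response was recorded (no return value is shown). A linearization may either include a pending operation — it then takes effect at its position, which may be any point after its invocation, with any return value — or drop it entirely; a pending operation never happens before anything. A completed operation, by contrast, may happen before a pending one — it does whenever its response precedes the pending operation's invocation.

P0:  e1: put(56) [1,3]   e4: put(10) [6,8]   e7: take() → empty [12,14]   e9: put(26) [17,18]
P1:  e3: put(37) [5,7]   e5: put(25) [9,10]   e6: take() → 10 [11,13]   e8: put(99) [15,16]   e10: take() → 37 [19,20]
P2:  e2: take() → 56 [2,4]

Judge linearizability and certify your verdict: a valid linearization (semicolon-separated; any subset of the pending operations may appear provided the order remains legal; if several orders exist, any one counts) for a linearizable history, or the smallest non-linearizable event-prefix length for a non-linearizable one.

not linearizable — minimal violating prefix: 14 events

the violation lands at event 14, e7's response at time 14: events 1..13 linearize, events 1..14 do not
all 8 real-time-respecting orders fail — 7 completed FIFO queue operations, no legal replay
sample order e1, e2, e3, e4, e5, e6, e7 stalls at step 6 — e6 take() → 10 has no legal effect
sample order e1, e2, e3, e4, e5, e7, e6 stalls at step 6 — e7 take() → empty has no legal effect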